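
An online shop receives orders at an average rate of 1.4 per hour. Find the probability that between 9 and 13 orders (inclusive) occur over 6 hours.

Over the interval, μ = 1.4 × 6 = 8.4 (6 hours).
P(9 ≤ N ≤ 13) = Σ_{j=9}^{13} e^(−8.4) · 8.4^j/j! ≈ 0.4155.

0.4155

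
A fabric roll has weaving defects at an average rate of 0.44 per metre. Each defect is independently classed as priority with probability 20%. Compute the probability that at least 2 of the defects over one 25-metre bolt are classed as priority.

Thinning: the defects that are classed as priority themselves form a Poisson process with rate 0.2 × 0.44 = 0.088 per metre.
Over the interval, μ = 0.088 × 25 = 2.2 (a 25-metre bolt = 25 metres).
P(N ≥ 2) = 1 − P(N ≤ 1) ≈ 0.6454.

0.6454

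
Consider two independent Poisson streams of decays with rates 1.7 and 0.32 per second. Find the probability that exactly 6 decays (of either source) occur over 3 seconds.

Independent Poisson processes superpose: combined rate λ = 1.7 + 0.32 = 2.02 per second.
Over the interval, μ = 2.02 × 3 = 6.06 (3 seconds).
P(N = 6) = e^(−6.06) · 6.06^6/6! ≈ 0.1606.

0.1606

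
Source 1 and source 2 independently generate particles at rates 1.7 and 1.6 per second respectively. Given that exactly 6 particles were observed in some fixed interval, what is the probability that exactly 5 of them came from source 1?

Given the total, each event is independently from source 1 with probability p = λ_1/(λ_1+λ_2) = 1.7/3.3 ≈ 0.5152.
So K ~ Binomial(6, 1.7/3.3): P(K = 5) = C(6,5) · (1.7/3.3)^5 · (1.6/3.3)^1 ≈ 0.1055.

0.1055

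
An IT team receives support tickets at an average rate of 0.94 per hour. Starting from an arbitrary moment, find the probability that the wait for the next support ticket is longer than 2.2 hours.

0.1264

The wait for the next event is exponential with rate λ = 0.94 per hour.
P(T > 2.2) = e^(−λt) = e^(−0.94 × 2.2) = e^(−2.068) ≈ 0.1264.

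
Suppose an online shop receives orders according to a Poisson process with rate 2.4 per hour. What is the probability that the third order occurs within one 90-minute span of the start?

Over the interval, μ = 2.4 × 1.5 = 3.6 (a 90-minute span = 1.5 hours).
The third arrival falls in the interval iff at least 3 events occur there: P(S_3 ≤ t) = P(N ≥ 3) = 1 − P(N ≤ 2) ≈ 0.6973.

0.6973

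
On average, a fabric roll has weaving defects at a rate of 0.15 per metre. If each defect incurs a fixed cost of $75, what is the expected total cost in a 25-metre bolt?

E[N] = 0.15 × 25 = 3.75 (a 25-metre bolt = 25 metres); E[cost] = 3.75 × $75 = $281.25.

$281.25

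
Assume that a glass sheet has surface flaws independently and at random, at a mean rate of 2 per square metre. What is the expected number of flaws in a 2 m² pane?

4

E[N] = λt = 2 × 2 = 4 (a 2 m² pane = 2 square metres).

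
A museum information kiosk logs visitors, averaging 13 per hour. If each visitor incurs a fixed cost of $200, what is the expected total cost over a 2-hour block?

$5200

E[N] = 13 × 2 = 26 (a 2-hour block = 2 hours); E[cost] = 26 × $200 = $5200.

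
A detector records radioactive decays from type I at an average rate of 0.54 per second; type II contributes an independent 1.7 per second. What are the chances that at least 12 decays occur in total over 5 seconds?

Independent Poisson processes superpose: combined rate λ = 0.54 + 1.7 = 2.24 per second.
Over the interval, μ = 2.24 × 5 = 11.2 (5 seconds).
P(N ≥ 12) = 1 − P(N ≤ 11) ≈ 0.4446.

0.4446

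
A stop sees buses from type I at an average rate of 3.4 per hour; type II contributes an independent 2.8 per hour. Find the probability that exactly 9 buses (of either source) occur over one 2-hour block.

0.0787

Independent Poisson processes superpose: combined rate λ = 3.4 + 2.8 = 6.2 per hour.
Over the interval, μ = 6.2 × 2 = 12.4 (a 2-hour block = 2 hours).
P(N = 9) = e^(−12.4) · 12.4^9/9! ≈ 0.0787.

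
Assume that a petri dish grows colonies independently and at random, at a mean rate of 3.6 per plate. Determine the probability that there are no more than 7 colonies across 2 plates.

Over the interval, μ = 3.6 × 2 = 7.2 (2 plates).
P(N ≤ 7) = Σ_{j=0}^{7} e^(−μ) μ^j/j! ≈ 0.5689.

0.5689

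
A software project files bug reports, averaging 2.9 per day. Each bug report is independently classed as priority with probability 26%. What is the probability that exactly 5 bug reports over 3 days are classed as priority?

Thinning: the bug reports that are classed as priority themselves form a Poisson process with rate 0.26 × 2.9 = 0.754 per day.
Over the interval, μ = 0.754 × 3 = 2.262 (3 days).
P(N = 5) = e^(−2.262) · 2.262^5/5! ≈ 0.0514.

0.0514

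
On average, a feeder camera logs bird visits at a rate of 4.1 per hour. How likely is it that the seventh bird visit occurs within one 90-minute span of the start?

Over the interval, μ = 4.1 × 1.5 = 6.15 (a 90-minute span = 1.5 hours).
The seventh arrival falls in the interval iff at least 7 events occur there: P(S_7 ≤ t) = P(N ≥ 7) = 1 − P(N ≤ 6) ≈ 0.4178.

0.4178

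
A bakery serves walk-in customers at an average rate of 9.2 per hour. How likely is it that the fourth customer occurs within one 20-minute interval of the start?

0.3677

Over the interval, μ = 9.2 × 1/3 ≈ 3.06667 (a 20-minute interval = 1/3 hours).
The fourth arrival falls in the interval iff at least 4 events occur there: P(S_4 ≤ t) = P(N ≥ 4) = 1 − P(N ≤ 3) ≈ 0.3677.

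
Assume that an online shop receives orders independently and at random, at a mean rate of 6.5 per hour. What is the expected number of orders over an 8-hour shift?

E[N] = λt = 6.5 × 8 = 52 (an 8-hour shift = 8 hours).

52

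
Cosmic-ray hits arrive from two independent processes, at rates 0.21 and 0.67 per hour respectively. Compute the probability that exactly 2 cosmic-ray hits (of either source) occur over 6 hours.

Independent Poisson processes superpose: combined rate λ = 0.21 + 0.67 = 0.88 per hour.
Over the interval, μ = 0.88 × 6 = 5.28 (6 hours).
P(N = 2) = e^(−5.28) · 5.28^2/2! ≈ 0.0710.

0.0710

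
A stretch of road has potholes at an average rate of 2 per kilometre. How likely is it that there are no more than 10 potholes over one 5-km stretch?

0.5830

Over the interval, μ = 2 × 5 = 10 (a 5-km stretch = 5 kilometres).
P(N ≤ 10) = Σ_{j=0}^{10} e^(−μ) μ^j/j! ≈ 0.5830.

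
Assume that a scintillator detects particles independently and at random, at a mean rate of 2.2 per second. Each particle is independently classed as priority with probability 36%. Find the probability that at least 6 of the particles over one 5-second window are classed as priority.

0.2086

Thinning: the particles that are classed as priority themselves form a Poisson process with rate 0.36 × 2.2 = 0.792 per second.
Over the interval, μ = 0.792 × 5 = 3.96 (a 5-second window = 5 seconds).
P(N ≥ 6) = 1 − P(N ≤ 5) ≈ 0.2086.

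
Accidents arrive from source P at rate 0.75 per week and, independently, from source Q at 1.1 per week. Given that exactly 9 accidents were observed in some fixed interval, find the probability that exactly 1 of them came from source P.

0.0570

Given the total, each event is independently from source P with probability p = λ_P/(λ_P+λ_Q) = 0.75/1.85 ≈ 0.4054.
So K ~ Binomial(9, 0.75/1.85): P(K = 1) = C(9,1) · (0.75/1.85)^1 · (1.1/1.85)^8 ≈ 0.0570.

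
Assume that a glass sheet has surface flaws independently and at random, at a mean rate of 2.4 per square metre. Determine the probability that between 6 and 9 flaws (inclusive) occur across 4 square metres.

0.4250

Over the interval, μ = 2.4 × 4 = 9.6 (4 square metres).
P(6 ≤ N ≤ 9) = Σ_{j=6}^{9} e^(−9.6) · 9.6^j/j! ≈ 0.4250.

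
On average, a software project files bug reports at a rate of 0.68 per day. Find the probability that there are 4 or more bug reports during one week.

Over the interval, μ = 0.68 × 7 = 4.76 (a week = 7 days).
P(N ≥ 4) = 1 − P(N ≤ 3) = 1 − Σ_{j=0}^{3} e^(−μ) μ^j/j! ≈ 0.6997.

0.6997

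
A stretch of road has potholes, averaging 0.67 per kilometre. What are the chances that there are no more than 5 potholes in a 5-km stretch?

0.8768

Over the interval, μ = 0.67 × 5 = 3.35 (a 5-km stretch = 5 kilometres).
P(N ≤ 5) = Σ_{j=0}^{5} e^(−μ) μ^j/j! ≈ 0.8768.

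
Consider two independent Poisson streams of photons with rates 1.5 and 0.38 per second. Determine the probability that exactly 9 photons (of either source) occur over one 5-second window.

0.1306

Independent Poisson processes superpose: combined rate λ = 1.5 + 0.38 = 1.88 per second.
Over the interval, μ = 1.88 × 5 = 9.4 (a 5-second window = 5 seconds).
P(N = 9) = e^(−9.4) · 9.4^9/9! ≈ 0.1306.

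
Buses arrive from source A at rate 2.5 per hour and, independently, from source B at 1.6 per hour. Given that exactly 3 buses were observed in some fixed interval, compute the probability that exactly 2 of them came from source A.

0.4353

Given the total, each event is independently from source A with probability p = λ_A/(λ_A+λ_B) = 2.5/4.1 ≈ 0.6098.
So K ~ Binomial(3, 2.5/4.1): P(K = 2) = C(3,2) · (2.5/4.1)^2 · (1.6/4.1)^1 ≈ 0.4353.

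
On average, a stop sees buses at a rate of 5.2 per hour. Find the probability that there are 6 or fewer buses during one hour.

0.7324

With mean μ = 5.2 per hour,
P(N ≤ 6) = Σ_{j=0}^{6} e^(−μ) μ^j/j! ≈ 0.7324.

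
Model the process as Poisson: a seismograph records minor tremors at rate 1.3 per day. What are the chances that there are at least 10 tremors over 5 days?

0.1226

Over the interval, μ = 1.3 × 5 = 6.5 (5 days).
P(N ≥ 10) = 1 − P(N ≤ 9) = 1 − Σ_{j=0}^{9} e^(−μ) μ^j/j! ≈ 0.1226.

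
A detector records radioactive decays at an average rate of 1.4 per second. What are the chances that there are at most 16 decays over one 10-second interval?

0.7559

Over the interval, μ = 1.4 × 10 = 14 (a 10-second interval = 10 seconds).
P(N ≤ 16) = Σ_{j=0}^{16} e^(−μ) μ^j/j! ≈ 0.7559.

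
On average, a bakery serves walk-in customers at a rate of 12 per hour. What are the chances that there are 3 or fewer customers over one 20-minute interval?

0.4335

Over the interval, μ = 12 × 1/3 = 4 (a 20-minute interval = 1/3 hours).
P(N ≤ 3) = Σ_{j=0}^{3} e^(−μ) μ^j/j! ≈ 0.4335.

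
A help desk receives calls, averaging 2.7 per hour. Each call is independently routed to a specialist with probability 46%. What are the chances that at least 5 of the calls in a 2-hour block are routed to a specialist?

Thinning: the calls that are routed to a specialist themselves form a Poisson process with rate 0.46 × 2.7 = 1.242 per hour.
Over the interval, μ = 1.242 × 2 = 2.484 (a 2-hour block = 2 hours).
P(N ≥ 5) = 1 − P(N ≤ 4) ≈ 0.1067.

0.1067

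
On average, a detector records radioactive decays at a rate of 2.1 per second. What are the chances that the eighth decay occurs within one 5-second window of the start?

0.8215

Over the interval, μ = 2.1 × 5 = 10.5 (a 5-second window = 5 seconds).
The eighth arrival falls in the interval iff at least 8 events occur there: P(S_8 ≤ t) = P(N ≥ 8) = 1 − P(N ≤ 7) ≈ 0.8215.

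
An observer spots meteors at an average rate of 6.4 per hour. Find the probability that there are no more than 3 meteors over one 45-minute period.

0.2942

Over the interval, μ = 6.4 × 0.75 = 4.8 (a 45-minute period = 0.75 hours).
P(N ≤ 3) = Σ_{j=0}^{3} e^(−μ) μ^j/j! ≈ 0.2942.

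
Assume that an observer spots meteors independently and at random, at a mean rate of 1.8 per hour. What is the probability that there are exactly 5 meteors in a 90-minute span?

Over the interval, μ = 1.8 × 1.5 = 2.7 (a 90-minute span = 1.5 hours).
P(N = 5) = e^(−μ) μ^5/5! = e^(−2.7) · 2.7^5/120 ≈ 0.0804.

0.0804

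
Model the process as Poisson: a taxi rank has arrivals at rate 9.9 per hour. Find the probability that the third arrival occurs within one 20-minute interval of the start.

Over the interval, μ = 9.9 × 1/3 = 3.3 (a 20-minute interval = 1/3 hours).
The third arrival falls in the interval iff at least 3 events occur there: P(S_3 ≤ t) = P(N ≥ 3) = 1 − P(N ≤ 2) ≈ 0.6406.

0.6406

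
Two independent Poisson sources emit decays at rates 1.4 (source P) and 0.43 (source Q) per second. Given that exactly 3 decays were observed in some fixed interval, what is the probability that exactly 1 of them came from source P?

0.1267

Given the total, each event is independently from source P with probability p = λ_P/(λ_P+λ_Q) = 1.4/1.83 ≈ 0.7650.
So K ~ Binomial(3, 1.4/1.83): P(K = 1) = C(3,1) · (1.4/1.83)^1 · (0.43/1.83)^2 ≈ 0.1267.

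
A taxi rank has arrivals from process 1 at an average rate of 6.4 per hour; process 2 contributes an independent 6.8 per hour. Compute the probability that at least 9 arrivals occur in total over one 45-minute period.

0.6558

Independent Poisson processes superpose: combined rate λ = 6.4 + 6.8 = 13.2 per hour.
Over the interval, μ = 13.2 × 0.75 = 9.9 (a 45-minute period = 0.75 hours).
P(N ≥ 9) = 1 − P(N ≤ 8) ≈ 0.6558.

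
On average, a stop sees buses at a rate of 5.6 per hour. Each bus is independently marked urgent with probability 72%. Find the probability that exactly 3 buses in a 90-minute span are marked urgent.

Thinning: the buses that are marked urgent themselves form a Poisson process with rate 0.72 × 5.6 = 4.032 per hour.
Over the interval, μ = 4.032 × 1.5 = 6.048 (a 90-minute span = 1.5 hours).
P(N = 3) = e^(−6.048) · 6.048^3/3! ≈ 0.0871.

0.0871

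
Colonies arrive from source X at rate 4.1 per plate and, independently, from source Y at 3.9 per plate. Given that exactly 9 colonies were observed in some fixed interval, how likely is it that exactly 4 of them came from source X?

Given the total, each event is independently from source X with probability p = λ_X/(λ_X+λ_Y) = 4.1/8 = 0.5125.
So K ~ Binomial(9, 4.1/8): P(K = 4) = C(9,4) · (4.1/8)^4 · (3.9/8)^5 ≈ 0.2393.

0.2393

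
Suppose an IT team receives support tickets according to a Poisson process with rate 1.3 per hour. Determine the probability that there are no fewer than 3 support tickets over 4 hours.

0.8912

Over the interval, μ = 1.3 × 4 = 5.2 (4 hours).
P(N ≥ 3) = 1 − P(N ≤ 2) = 1 − Σ_{j=0}^{2} e^(−μ) μ^j/j! ≈ 0.8912.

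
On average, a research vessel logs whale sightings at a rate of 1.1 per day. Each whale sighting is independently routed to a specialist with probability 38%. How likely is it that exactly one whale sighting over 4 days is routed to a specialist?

0.3141

Thinning: the whale sightings that are routed to a specialist themselves form a Poisson process with rate 0.38 × 1.1 = 0.418 per day.
Over the interval, μ = 0.418 × 4 = 1.672 (4 days).
P(N = 1) = e^(−1.672) · 1.672^1/1! ≈ 0.3141.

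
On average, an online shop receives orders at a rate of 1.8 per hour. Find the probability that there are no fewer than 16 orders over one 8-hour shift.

0.3707

Over the interval, μ = 1.8 × 8 = 14.4 (an 8-hour shift = 8 hours).
P(N ≥ 16) = 1 − P(N ≤ 15) = 1 − Σ_{j=0}^{15} e^(−μ) μ^j/j! ≈ 0.3707.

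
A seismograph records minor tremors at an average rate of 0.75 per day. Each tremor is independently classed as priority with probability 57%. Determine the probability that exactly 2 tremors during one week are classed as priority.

0.2246

Thinning: the tremors that are classed as priority themselves form a Poisson process with rate 0.57 × 0.75 = 0.4275 per day.
Over the interval, μ = 0.4275 × 7 = 2.9925 (a week = 7 days).
P(N = 2) = e^(−2.9925) · 2.9925^2/2! ≈ 0.2246.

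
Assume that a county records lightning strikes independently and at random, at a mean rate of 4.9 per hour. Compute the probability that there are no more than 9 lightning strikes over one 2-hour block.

Over the interval, μ = 4.9 × 2 = 9.8 (a 2-hour block = 2 hours).
P(N ≤ 9) = Σ_{j=0}^{9} e^(−μ) μ^j/j! ≈ 0.4832.

0.4832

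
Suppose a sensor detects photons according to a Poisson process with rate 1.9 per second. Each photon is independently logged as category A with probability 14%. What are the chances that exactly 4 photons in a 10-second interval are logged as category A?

0.1459

Thinning: the photons that are logged as category A themselves form a Poisson process with rate 0.14 × 1.9 = 0.266 per second.
Over the interval, μ = 0.266 × 10 = 2.66 (a 10-second interval = 10 seconds).
P(N = 4) = e^(−2.66) · 2.66^4/4! ≈ 0.1459.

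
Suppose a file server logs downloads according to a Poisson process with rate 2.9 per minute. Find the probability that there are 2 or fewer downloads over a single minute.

With mean μ = 2.9 per minute,
P(N ≤ 2) = Σ_{j=0}^{2} e^(−μ) μ^j/j! ≈ 0.4460.

0.4460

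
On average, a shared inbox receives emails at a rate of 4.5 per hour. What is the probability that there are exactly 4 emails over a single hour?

0.1898

With mean μ = 4.5 per hour,
P(N = 4) = e^(−μ) μ^4/4! = e^(−4.5) · 4.5^4/24 ≈ 0.1898.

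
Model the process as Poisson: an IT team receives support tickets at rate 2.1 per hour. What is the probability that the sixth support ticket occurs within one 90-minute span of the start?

Over the interval, μ = 2.1 × 1.5 = 3.15 (a 90-minute span = 1.5 hours).
The sixth arrival falls in the interval iff at least 6 events occur there: P(S_6 ≤ t) = P(N ≥ 6) = 1 − P(N ≤ 5) ≈ 0.0998.

0.0998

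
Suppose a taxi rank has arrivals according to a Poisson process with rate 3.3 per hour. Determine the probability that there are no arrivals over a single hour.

With mean μ = 3.3 per hour,
P(N = 0) = e^(−μ) μ^0/0! = e^(−3.3) · 3.3^0/1 ≈ 0.0369.

0.0369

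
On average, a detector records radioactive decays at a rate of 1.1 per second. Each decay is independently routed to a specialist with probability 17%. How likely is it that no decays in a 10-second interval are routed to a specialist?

0.1541

Thinning: the decays that are routed to a specialist themselves form a Poisson process with rate 0.17 × 1.1 = 0.187 per second.
Over the interval, μ = 0.187 × 10 = 1.87 (a 10-second interval = 10 seconds).
P(N = 0) = e^(−1.87) · 1.87^0/0! ≈ 0.1541.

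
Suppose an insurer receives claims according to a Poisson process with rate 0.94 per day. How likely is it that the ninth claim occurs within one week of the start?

Over the interval, μ = 0.94 × 7 = 6.58 (a week = 7 days).
The ninth arrival falls in the interval iff at least 9 events occur there: P(S_9 ≤ t) = P(N ≥ 9) = 1 − P(N ≤ 8) ≈ 0.2180.

0.2180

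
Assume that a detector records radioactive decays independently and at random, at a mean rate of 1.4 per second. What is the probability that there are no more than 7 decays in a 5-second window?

Over the interval, μ = 1.4 × 5 = 7 (a 5-second window = 5 seconds).
P(N ≤ 7) = Σ_{j=0}^{7} e^(−μ) μ^j/j! ≈ 0.5987.

0.5987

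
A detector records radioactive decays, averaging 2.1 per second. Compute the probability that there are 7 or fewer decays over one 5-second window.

Over the interval, μ = 2.1 × 5 = 10.5 (a 5-second window = 5 seconds).
P(N ≤ 7) = Σ_{j=0}^{7} e^(−μ) μ^j/j! ≈ 0.1785.

0.1785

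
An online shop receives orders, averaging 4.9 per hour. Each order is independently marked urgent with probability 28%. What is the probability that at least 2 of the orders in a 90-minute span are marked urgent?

Thinning: the orders that are marked urgent themselves form a Poisson process with rate 0.28 × 4.9 = 1.372 per hour.
Over the interval, μ = 1.372 × 1.5 = 2.058 (a 90-minute span = 1.5 hours).
P(N ≥ 2) = 1 − P(N ≤ 1) ≈ 0.6095.

0.6095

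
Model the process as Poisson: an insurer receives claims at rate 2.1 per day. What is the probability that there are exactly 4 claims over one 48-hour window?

0.1944

Over the interval, μ = 2.1 × 2 = 4.2 (a 48-hour window = 2 days).
P(N = 4) = e^(−μ) μ^4/4! = e^(−4.2) · 4.2^4/24 ≈ 0.1944.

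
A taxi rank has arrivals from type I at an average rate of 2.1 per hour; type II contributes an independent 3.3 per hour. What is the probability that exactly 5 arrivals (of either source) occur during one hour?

Independent Poisson processes superpose: combined rate λ = 2.1 + 3.3 = 5.4 per hour.
So μ = 5.4.
P(N = 5) = e^(−5.4) · 5.4^5/5! ≈ 0.1728.

0.1728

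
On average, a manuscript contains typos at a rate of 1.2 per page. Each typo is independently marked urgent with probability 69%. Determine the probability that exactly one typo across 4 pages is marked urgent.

0.1207

Thinning: the typos that are marked urgent themselves form a Poisson process with rate 0.69 × 1.2 = 0.828 per page.
Over the interval, μ = 0.828 × 4 = 3.312 (4 pages).
P(N = 1) = e^(−3.312) · 3.312^1/1! ≈ 0.1207.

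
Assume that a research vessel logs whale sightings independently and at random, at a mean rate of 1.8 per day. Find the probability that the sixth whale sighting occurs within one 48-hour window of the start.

Over the interval, μ = 1.8 × 2 = 3.6 (a 48-hour window = 2 days).
The sixth arrival falls in the interval iff at least 6 events occur there: P(S_6 ≤ t) = P(N ≥ 6) = 1 − P(N ≤ 5) ≈ 0.1559.

0.1559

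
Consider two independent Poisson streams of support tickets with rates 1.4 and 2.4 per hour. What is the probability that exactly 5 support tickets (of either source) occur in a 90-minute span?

Independent Poisson processes superpose: combined rate λ = 1.4 + 2.4 = 3.8 per hour.
Over the interval, μ = 3.8 × 1.5 = 5.7 (a 90-minute span = 1.5 hours).
P(N = 5) = e^(−5.7) · 5.7^5/5! ≈ 0.1678.

0.1678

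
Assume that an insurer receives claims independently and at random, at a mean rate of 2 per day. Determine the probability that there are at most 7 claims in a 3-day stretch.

0.7440

Over the interval, μ = 2 × 3 = 6 (a 3-day stretch = 3 days).
P(N ≤ 7) = Σ_{j=0}^{7} e^(−μ) μ^j/j! ≈ 0.7440.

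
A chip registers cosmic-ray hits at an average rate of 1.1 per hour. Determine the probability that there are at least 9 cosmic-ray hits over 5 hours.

0.1056

Over the interval, μ = 1.1 × 5 = 5.5 (5 hours).
P(N ≥ 9) = 1 − P(N ≤ 8) = 1 − Σ_{j=0}^{8} e^(−μ) μ^j/j! ≈ 0.1056.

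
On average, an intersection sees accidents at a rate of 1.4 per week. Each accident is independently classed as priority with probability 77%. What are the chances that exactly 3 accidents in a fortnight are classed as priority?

0.1934

Thinning: the accidents that are classed as priority themselves form a Poisson process with rate 0.77 × 1.4 = 1.078 per week.
Over the interval, μ = 1.078 × 2 = 2.156 (a fortnight = 2 weeks).
P(N = 3) = e^(−2.156) · 2.156^3/3! ≈ 0.1934.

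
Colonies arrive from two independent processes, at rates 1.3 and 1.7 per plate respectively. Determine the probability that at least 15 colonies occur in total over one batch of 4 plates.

0.2280

Independent Poisson processes superpose: combined rate λ = 1.3 + 1.7 = 3 per plate.
Over the interval, μ = 3 × 4 = 12 (a batch of 4 plates = 4 plates).
P(N ≥ 15) = 1 − P(N ≤ 14) ≈ 0.2280.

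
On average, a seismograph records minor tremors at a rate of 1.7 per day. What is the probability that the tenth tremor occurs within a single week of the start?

0.7488

Over the interval, μ = 1.7 × 7 = 11.9 (a week = 7 days).
The tenth arrival falls in the interval iff at least 10 events occur there: P(S_10 ≤ t) = P(N ≥ 10) = 1 − P(N ≤ 9) ≈ 0.7488.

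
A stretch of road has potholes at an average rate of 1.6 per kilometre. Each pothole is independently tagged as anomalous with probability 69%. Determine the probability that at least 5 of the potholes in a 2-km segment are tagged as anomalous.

Thinning: the potholes that are tagged as anomalous themselves form a Poisson process with rate 0.69 × 1.6 = 1.104 per kilometre.
Over the interval, μ = 1.104 × 2 = 2.208 (a 2-km segment = 2 kilometres).
P(N ≥ 5) = 1 − P(N ≤ 4) ≈ 0.0734.

0.0734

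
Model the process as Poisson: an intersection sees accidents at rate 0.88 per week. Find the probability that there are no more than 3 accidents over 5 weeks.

0.3594

Over the interval, μ = 0.88 × 5 = 4.4 (5 weeks).
P(N ≤ 3) = Σ_{j=0}^{3} e^(−μ) μ^j/j! ≈ 0.3594.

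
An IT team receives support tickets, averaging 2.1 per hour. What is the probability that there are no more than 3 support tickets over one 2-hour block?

0.3954

Over the interval, μ = 2.1 × 2 = 4.2 (a 2-hour block = 2 hours).
P(N ≤ 3) = Σ_{j=0}^{3} e^(−μ) μ^j/j! ≈ 0.3954.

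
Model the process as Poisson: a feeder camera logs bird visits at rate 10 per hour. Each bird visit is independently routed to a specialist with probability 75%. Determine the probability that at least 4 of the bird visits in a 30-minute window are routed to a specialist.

0.5162

Thinning: the bird visits that are routed to a specialist themselves form a Poisson process with rate 0.75 × 10 = 7.5 per hour.
Over the interval, μ = 7.5 × 0.5 = 3.75 (a 30-minute window = 0.5 hours).
P(N ≥ 4) = 1 − P(N ≤ 3) ≈ 0.5162.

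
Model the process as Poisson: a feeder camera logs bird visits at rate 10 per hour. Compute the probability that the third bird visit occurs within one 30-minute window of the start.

Over the interval, μ = 10 × 0.5 = 5 (a 30-minute window = 0.5 hours).
The third arrival falls in the interval iff at least 3 events occur there: P(S_3 ≤ t) = P(N ≥ 3) = 1 − P(N ≤ 2) ≈ 0.8753.

0.8753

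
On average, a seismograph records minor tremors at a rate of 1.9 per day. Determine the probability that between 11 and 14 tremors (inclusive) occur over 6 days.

Over the interval, μ = 1.9 × 6 = 11.4 (6 days).
P(11 ≤ N ≤ 14) = Σ_{j=11}^{14} e^(−11.4) · 11.4^j/j! ≈ 0.4103.

0.4103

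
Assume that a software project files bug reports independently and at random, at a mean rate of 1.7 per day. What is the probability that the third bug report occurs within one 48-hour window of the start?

0.6603

Over the interval, μ = 1.7 × 2 = 3.4 (a 48-hour window = 2 days).
The third arrival falls in the interval iff at least 3 events occur there: P(S_3 ≤ t) = P(N ≥ 3) = 1 − P(N ≤ 2) ≈ 0.6603.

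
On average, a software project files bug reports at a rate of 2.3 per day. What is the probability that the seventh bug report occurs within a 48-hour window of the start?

0.1820

Over the interval, μ = 2.3 × 2 = 4.6 (a 48-hour window = 2 days).
The seventh arrival falls in the interval iff at least 7 events occur there: P(S_7 ≤ t) = P(N ≥ 7) = 1 − P(N ≤ 6) ≈ 0.1820.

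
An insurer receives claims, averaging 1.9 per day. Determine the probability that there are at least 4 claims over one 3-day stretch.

0.8200

Over the interval, μ = 1.9 × 3 = 5.7 (a 3-day stretch = 3 days).
P(N ≥ 4) = 1 − P(N ≤ 3) = 1 − Σ_{j=0}^{3} e^(−μ) μ^j/j! ≈ 0.8200.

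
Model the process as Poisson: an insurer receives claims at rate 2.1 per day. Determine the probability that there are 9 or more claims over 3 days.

0.1852

Over the interval, μ = 2.1 × 3 = 6.3 (3 days).
P(N ≥ 9) = 1 − P(N ≤ 8) = 1 − Σ_{j=0}^{8} e^(−μ) μ^j/j! ≈ 0.1852.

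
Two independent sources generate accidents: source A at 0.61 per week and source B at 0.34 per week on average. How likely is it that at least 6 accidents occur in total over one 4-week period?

Independent Poisson processes superpose: combined rate λ = 0.61 + 0.34 = 0.95 per week.
Over the interval, μ = 0.95 × 4 = 3.8 (a 4-week period = 4 weeks).
P(N ≥ 6) = 1 − P(N ≤ 5) ≈ 0.1844.

0.1844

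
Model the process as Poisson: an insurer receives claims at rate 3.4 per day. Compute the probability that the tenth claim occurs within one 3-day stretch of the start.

0.5668

Over the interval, μ = 3.4 × 3 = 10.2 (a 3-day stretch = 3 days).
The tenth arrival falls in the interval iff at least 10 events occur there: P(S_10 ≤ t) = P(N ≥ 10) = 1 − P(N ≤ 9) ≈ 0.5668.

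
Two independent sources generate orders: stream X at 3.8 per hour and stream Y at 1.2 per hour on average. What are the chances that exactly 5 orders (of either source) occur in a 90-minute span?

Independent Poisson processes superpose: combined rate λ = 3.8 + 1.2 = 5 per hour.
Over the interval, μ = 5 × 1.5 = 7.5 (a 90-minute span = 1.5 hours).
P(N = 5) = e^(−7.5) · 7.5^5/5! ≈ 0.1094.

0.1094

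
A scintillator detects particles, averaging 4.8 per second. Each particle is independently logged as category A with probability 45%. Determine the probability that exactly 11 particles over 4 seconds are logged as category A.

0.0888

Thinning: the particles that are logged as category A themselves form a Poisson process with rate 0.45 × 4.8 = 2.16 per second.
Over the interval, μ = 2.16 × 4 = 8.64 (4 seconds).
P(N = 11) = e^(−8.64) · 8.64^11/11! ≈ 0.0888.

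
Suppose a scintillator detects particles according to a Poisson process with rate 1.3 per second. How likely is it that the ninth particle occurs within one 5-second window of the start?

Over the interval, μ = 1.3 × 5 = 6.5 (a 5-second window = 5 seconds).
The ninth arrival falls in the interval iff at least 9 events occur there: P(S_9 ≤ t) = P(N ≥ 9) = 1 − P(N ≤ 8) ≈ 0.2084.

0.2084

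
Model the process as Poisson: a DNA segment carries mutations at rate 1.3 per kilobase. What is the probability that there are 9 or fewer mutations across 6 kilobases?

Over the interval, μ = 1.3 × 6 = 7.8 (6 kilobases).
P(N ≤ 9) = Σ_{j=0}^{9} e^(−μ) μ^j/j! ≈ 0.7411.

0.7411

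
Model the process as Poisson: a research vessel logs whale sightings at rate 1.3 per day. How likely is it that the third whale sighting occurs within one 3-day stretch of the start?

Over the interval, μ = 1.3 × 3 = 3.9 (a 3-day stretch = 3 days).
The third arrival falls in the interval iff at least 3 events occur there: P(S_3 ≤ t) = P(N ≥ 3) = 1 − P(N ≤ 2) ≈ 0.7469.

0.7469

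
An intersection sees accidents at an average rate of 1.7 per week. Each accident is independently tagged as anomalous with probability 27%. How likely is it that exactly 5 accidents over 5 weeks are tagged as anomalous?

Thinning: the accidents that are tagged as anomalous themselves form a Poisson process with rate 0.27 × 1.7 = 0.459 per week.
Over the interval, μ = 0.459 × 5 = 2.295 (5 weeks).
P(N = 5) = e^(−2.295) · 2.295^5/5! ≈ 0.0535.

0.0535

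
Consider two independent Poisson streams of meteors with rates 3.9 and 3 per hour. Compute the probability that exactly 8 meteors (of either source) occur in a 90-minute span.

0.1045

Independent Poisson processes superpose: combined rate λ = 3.9 + 3 = 6.9 per hour.
Over the interval, μ = 6.9 × 1.5 = 10.35 (a 90-minute span = 1.5 hours).
P(N = 8) = e^(−10.35) · 10.35^8/8! ≈ 0.1045.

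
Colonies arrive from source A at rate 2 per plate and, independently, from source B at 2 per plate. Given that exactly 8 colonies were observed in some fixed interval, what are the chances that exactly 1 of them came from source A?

0.0312

Given the total, each event is independently from source A with probability p = λ_A/(λ_A+λ_B) = 2/4 = 0.5000.
So K ~ Binomial(8, 2/4): P(K = 1) = C(8,1) · (2/4)^1 · (2/4)^7 ≈ 0.0312.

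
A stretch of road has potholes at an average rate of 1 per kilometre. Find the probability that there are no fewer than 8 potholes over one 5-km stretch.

Over the interval, μ = 1 × 5 = 5 (a 5-km stretch = 5 kilometres).
P(N ≥ 8) = 1 − P(N ≤ 7) = 1 − Σ_{j=0}^{7} e^(−μ) μ^j/j! ≈ 0.1334.

0.1334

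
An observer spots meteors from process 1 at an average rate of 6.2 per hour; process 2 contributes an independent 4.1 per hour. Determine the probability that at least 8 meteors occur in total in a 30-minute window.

0.1495

Independent Poisson processes superpose: combined rate λ = 6.2 + 4.1 = 10.3 per hour.
Over the interval, μ = 10.3 × 0.5 = 5.15 (a 30-minute window = 0.5 hours).
P(N ≥ 8) = 1 − P(N ≤ 7) ≈ 0.1495.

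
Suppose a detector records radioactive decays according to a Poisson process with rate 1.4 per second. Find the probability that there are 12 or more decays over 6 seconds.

0.1429

Over the interval, μ = 1.4 × 6 = 8.4 (6 seconds).
P(N ≥ 12) = 1 − P(N ≤ 11) = 1 − Σ_{j=0}^{11} e^(−μ) μ^j/j! ≈ 0.1429.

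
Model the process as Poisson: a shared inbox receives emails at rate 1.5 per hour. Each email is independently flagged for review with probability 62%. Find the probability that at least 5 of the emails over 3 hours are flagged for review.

Thinning: the emails that are flagged for review themselves form a Poisson process with rate 0.62 × 1.5 = 0.93 per hour.
Over the interval, μ = 0.93 × 3 = 2.79 (3 hours).
P(N ≥ 5) = 1 − P(N ≤ 4) ≈ 0.1508.

0.1508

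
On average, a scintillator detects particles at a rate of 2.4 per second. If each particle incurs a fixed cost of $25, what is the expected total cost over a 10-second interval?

$600

E[N] = 2.4 × 10 = 24 (a 10-second interval = 10 seconds); E[cost] = 24 × $25 = $600.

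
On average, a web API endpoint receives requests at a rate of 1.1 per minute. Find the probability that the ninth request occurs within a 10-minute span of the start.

0.7680

Over the interval, μ = 1.1 × 10 = 11 (a 10-minute span = 10 minutes).
The ninth arrival falls in the interval iff at least 9 events occur there: P(S_9 ≤ t) = P(N ≥ 9) = 1 − P(N ≤ 8) ≈ 0.7680.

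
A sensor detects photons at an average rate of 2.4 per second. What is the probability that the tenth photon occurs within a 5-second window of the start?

Over the interval, μ = 2.4 × 5 = 12 (a 5-second window = 5 seconds).
The tenth arrival falls in the interval iff at least 10 events occur there: P(S_10 ≤ t) = P(N ≥ 10) = 1 − P(N ≤ 9) ≈ 0.7576.

0.7576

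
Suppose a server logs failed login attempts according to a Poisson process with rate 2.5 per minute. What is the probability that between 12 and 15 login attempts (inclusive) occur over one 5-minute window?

0.4003

Over the interval, μ = 2.5 × 5 = 12.5 (a 5-minute window = 5 minutes).
P(12 ≤ N ≤ 15) = Σ_{j=12}^{15} e^(−12.5) · 12.5^j/j! ≈ 0.4003.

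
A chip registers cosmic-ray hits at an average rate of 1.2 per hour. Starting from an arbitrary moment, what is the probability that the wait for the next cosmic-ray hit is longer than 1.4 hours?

0.1864

The wait for the next event is exponential with rate λ = 1.2 per hour.
P(T > 1.4) = e^(−λt) = e^(−1.2 × 1.4) = e^(−1.68) ≈ 0.1864.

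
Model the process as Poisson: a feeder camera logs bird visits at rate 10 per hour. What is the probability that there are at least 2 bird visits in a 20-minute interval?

0.8454

Over the interval, μ = 10 × 1/3 ≈ 3.33333 (a 20-minute interval = 1/3 hours).
P(N ≥ 2) = 1 − P(N ≤ 1) = 1 − Σ_{j=0}^{1} e^(−μ) μ^j/j! ≈ 0.8454.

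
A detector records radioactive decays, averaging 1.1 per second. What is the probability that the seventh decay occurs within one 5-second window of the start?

Over the interval, μ = 1.1 × 5 = 5.5 (a 5-second window = 5 seconds).
The seventh arrival falls in the interval iff at least 7 events occur there: P(S_7 ≤ t) = P(N ≥ 7) = 1 − P(N ≤ 6) ≈ 0.3140.

0.3140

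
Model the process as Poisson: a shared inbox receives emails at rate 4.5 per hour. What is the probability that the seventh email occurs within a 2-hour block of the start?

Over the interval, μ = 4.5 × 2 = 9 (a 2-hour block = 2 hours).
The seventh arrival falls in the interval iff at least 7 events occur there: P(S_7 ≤ t) = P(N ≥ 7) = 1 − P(N ≤ 6) ≈ 0.7932.

0.7932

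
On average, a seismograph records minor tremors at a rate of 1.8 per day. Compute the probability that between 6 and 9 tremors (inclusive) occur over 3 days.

0.4051

Over the interval, μ = 1.8 × 3 = 5.4 (3 days).
P(6 ≤ N ≤ 9) = Σ_{j=6}^{9} e^(−5.4) · 5.4^j/j! ≈ 0.4051.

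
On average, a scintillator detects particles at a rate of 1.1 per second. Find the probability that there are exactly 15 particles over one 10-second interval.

0.0534

Over the interval, μ = 1.1 × 10 = 11 (a 10-second interval = 10 seconds).
P(N = 15) = e^(−μ) μ^15/15! = e^(−11) · 11^15/1307674368000 ≈ 0.0534.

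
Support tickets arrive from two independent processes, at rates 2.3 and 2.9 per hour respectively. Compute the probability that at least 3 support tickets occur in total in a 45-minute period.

0.7469

Independent Poisson processes superpose: combined rate λ = 2.3 + 2.9 = 5.2 per hour.
Over the interval, μ = 5.2 × 0.75 = 3.9 (a 45-minute period = 0.75 hours).
P(N ≥ 3) = 1 − P(N ≤ 2) ≈ 0.7469.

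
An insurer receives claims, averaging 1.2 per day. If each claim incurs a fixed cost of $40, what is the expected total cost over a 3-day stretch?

$144

E[N] = 1.2 × 3 = 3.6 (a 3-day stretch = 3 days); E[cost] = 3.6 × $40 = $144.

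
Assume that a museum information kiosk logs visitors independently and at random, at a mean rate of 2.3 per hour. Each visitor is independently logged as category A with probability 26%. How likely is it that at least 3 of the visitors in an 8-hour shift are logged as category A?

0.8559

Thinning: the visitors that are logged as category A themselves form a Poisson process with rate 0.26 × 2.3 = 0.598 per hour.
Over the interval, μ = 0.598 × 8 = 4.784 (an 8-hour shift = 8 hours).
P(N ≥ 3) = 1 − P(N ≤ 2) ≈ 0.8559.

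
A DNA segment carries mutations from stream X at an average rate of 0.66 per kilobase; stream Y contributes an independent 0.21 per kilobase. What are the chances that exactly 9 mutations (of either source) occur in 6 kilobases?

Independent Poisson processes superpose: combined rate λ = 0.66 + 0.21 = 0.87 per kilobase.
Over the interval, μ = 0.87 × 6 = 5.22 (6 kilobases).
P(N = 9) = e^(−5.22) · 5.22^9/9! ≈ 0.0429.

0.0429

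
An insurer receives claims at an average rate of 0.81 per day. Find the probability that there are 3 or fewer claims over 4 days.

0.5936

Over the interval, μ = 0.81 × 4 = 3.24 (4 days).
P(N ≤ 3) = Σ_{j=0}^{3} e^(−μ) μ^j/j! ≈ 0.5936.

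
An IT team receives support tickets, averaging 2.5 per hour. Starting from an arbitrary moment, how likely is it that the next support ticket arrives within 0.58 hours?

0.7654

Inter-arrival times are exponential with rate λ = 2.5 per hour.
P(T ≤ 0.58) = 1 − e^(−λt) = 1 − e^(−2.5 × 0.58) = 1 − e^(−1.45) ≈ 0.7654.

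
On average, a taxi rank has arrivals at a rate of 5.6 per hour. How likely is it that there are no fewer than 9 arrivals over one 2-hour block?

Over the interval, μ = 5.6 × 2 = 11.2 (a 2-hour block = 2 hours).
P(N ≥ 9) = 1 − P(N ≤ 8) = 1 − Σ_{j=0}^{8} e^(−μ) μ^j/j! ≈ 0.7853.

0.7853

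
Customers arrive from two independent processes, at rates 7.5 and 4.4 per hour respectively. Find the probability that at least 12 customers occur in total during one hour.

0.5269

Independent Poisson processes superpose: combined rate λ = 7.5 + 4.4 = 11.9 per hour.
So μ = 11.9.
P(N ≥ 12) = 1 − P(N ≤ 11) ≈ 0.5269.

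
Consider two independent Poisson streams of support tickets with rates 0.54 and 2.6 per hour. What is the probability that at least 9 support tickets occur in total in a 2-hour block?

Independent Poisson processes superpose: combined rate λ = 0.54 + 2.6 = 3.14 per hour.
Over the interval, μ = 3.14 × 2 = 6.28 (a 2-hour block = 2 hours).
P(N ≥ 9) = 1 − P(N ≤ 8) ≈ 0.1830.

0.1830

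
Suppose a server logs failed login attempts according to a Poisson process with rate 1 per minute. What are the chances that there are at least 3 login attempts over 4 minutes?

0.7619

Over the interval, μ = 1 × 4 = 4 (4 minutes).
P(N ≥ 3) = 1 − P(N ≤ 2) = 1 − Σ_{j=0}^{2} e^(−μ) μ^j/j! ≈ 0.7619.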